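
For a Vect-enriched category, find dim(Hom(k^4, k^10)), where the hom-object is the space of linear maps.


In Vect-enriched categories, Hom(k^n, k^m) is the space of m x n matrices.
dim(Hom(k^4, k^10)) = 10 * 4 = 40

40


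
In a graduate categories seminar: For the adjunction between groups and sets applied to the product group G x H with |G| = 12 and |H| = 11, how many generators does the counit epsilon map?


The counit epsilon_K: F(U(K)) -> K of the Free-Forgetful adjunction
maps |K| generators of F(U(K)) into K. For K = G x H (the product group),
|G x H| = |G| * |H|.
Total generators mapped = 12 * 11 = 132.

132


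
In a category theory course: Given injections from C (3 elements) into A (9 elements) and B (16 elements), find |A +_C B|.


The pushout A +_C B identifies the images of C in A and B.
|A +_C B| = |A| + |B| - |C| (for injections).
= 9 + 16 - 3 = 22

22


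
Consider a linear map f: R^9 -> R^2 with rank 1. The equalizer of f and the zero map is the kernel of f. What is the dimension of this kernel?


The equalizer of f and the zero map is ker(f).
By the rank-nullity theorem: dim(ker(f)) = dim(domain) - rank(f).
dim(ker(f)) = 9 - 1 = 8

8


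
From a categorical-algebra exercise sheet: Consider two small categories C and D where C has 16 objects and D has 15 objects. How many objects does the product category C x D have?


The product category C x D has objects that are pairs (c, d).
Number of pairs = |Ob(C)| * |Ob(D)| = 16 * 15 = 240

240


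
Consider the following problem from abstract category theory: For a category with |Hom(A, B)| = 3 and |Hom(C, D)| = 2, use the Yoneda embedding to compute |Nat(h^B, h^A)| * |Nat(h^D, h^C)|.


By the Yoneda lemma, Nat(h^B, h^A) is isomorphic to Hom(A, B),
so |Nat(h^B, h^A)| = |Hom(A, B)| and |Nat(h^D, h^C)| = |Hom(C, D)|.
|Hom(A, B)| = 3, |Hom(C, D)| = 2.
|Nat(h^B, h^A) x Nat(h^D, h^C)| = 3 * 2 = 6

6


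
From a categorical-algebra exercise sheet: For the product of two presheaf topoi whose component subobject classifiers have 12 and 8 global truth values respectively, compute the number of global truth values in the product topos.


In a product of presheaf topoi E_1 x E_2, the subobject classifier
is Omega = Omega_1 x Omega_2 (componentwise), so
|Omega(top)| = |Omega_1(top_1)| * |Omega_2(top_2)|.
= 12 * 8 = 96.

96


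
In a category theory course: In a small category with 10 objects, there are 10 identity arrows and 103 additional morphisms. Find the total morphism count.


Each object has an identity morphism, giving 10 identities.
Adding the 103 non-identity morphisms:
Total = 10 + 103 = 113

113


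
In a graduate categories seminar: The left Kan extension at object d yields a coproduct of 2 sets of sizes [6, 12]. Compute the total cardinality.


Pointwise, the left Kan extension (Lan_F H)(d) is the colimit, indexed
by the comma category (F downarrow d), of H composed with the
projection (F downarrow d) -> C. Here that colimit is given
as a coproduct (disjoint union) of sets, so its cardinality is the
sum of the sizes of the summands.
Coproduct of sets with sizes: 6 + 12
= 18

18


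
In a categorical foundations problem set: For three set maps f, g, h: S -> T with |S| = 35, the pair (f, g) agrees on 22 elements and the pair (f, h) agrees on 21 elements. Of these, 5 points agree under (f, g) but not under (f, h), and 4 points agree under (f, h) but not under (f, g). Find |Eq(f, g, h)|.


Eq(f, g, h) is the triple-agreement set: points in S where all three
maps take the same value. Using inclusion-exclusion on the pairwise data:
Pair (f, g) agrees on 22 points; pair (f, h) on 21 points.
Points agreeing under (f, g) but not (f, h) = 5; under (f, h) but not (f, g) = 4.
Triple-agreement = agreement-in-(f, g) minus points that agree under (f, g) but not (f, h):
|Eq(f, g, h)| = 22 - 5 = 17
(cross-check via (f, h): 21 - 4 = 17.)

17


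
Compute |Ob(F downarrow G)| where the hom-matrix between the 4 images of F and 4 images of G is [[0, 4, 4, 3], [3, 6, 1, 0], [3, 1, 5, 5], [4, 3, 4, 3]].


Objects of (F downarrow G) are triples (a, b, h: F(a)->G(b)).
The count equals the sum of all entries in the hom-matrix.
sum(row 0) = 11
sum(row 1) = 10
sum(row 2) = 14
sum(row 3) = 14
Grand total = 49

49


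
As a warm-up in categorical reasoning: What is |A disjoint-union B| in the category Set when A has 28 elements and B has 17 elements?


In Set, the coproduct A + B is the disjoint union.
|A + B| = |A| + |B| = 28 + 17 = 45

45


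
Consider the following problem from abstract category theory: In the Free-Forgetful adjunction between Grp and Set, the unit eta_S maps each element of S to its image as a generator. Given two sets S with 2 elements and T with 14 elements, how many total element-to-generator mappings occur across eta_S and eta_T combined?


The unit eta_X: X -> U(F(X)) of the Free-Forgetful adjunction
maps each element of X to a generator of F(X). For X = S + T (disjoint
union in Set), |S + T| = |S| + |T|.
Total mappings = 2 + 14 = 16.

16


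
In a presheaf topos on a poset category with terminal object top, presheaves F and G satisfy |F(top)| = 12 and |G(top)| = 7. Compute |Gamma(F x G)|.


Global sections of a presheaf on a poset with terminal top satisfy
Gamma(H) ~ H(top). Presheaves admit pointwise products, so
(F x G)(top) = F(top) x G(top) (Cartesian product).
|Gamma(F x G)| = |F(top)| * |G(top)| = 12 * 7 = 84.

84


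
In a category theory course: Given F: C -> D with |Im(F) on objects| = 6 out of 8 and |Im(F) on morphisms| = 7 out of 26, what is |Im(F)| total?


The image of F consists of distinct objects and distinct morphisms.
|Im(F)| on objects = 6
|Im(F)| on morphisms = 7
Total image cardinality = 6 + 7 = 13

13


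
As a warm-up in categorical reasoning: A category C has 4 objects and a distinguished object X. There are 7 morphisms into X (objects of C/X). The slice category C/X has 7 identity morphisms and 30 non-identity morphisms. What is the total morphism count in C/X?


In the slice category C/X, objects are morphisms to X.
Identity morphisms: 7 (one per object of C/X).
Non-identity morphisms: 30.
Total = 7 + 30 = 37

37


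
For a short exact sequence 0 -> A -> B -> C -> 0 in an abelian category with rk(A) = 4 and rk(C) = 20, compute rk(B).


For a short exact sequence 0 -> A -> B -> C -> 0,
rank is additive: rank(B) = rank(A) + rank(C).
rank(B) = 4 + 20 = 24

24


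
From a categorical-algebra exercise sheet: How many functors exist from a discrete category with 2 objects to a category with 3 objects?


A functor from a discrete category C to D is determined by
where each object maps. Each of the 2 objects of C can map
to any of the 3 objects of D independently.
Number of functors = 3^2 = 9

9


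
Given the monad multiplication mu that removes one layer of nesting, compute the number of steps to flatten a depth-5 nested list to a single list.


Each application of mu: T^2 -> T removes one layer of nesting.
Starting at depth 5 (i.e., T^5(X)), we need to reach T(X).
Number of mu applications = 5 - 1 = 4

4


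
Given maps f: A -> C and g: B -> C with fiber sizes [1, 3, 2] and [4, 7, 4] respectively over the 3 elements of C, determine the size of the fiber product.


The pullback A x_C B consists of pairs (a, b) with f(a) = g(b).
For each element c in C, the fiber product has |f^-1(c)| * |g^-1(c)| elements.
Summing over C: 1 * 4 + 3 * 7 + 2 * 4
= 4 + 21 + 8 = 33

33


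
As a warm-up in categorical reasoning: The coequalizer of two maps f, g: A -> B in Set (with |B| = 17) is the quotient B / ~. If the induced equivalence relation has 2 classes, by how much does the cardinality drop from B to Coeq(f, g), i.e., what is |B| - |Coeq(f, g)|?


The coequalizer Coeq(f, g) = B / ~ has one element per equivalence class.
|B| = 17, |Coeq(f, g)| = 2.
|B| - |Coeq(f, g)| = 17 - 2 = 15.

15


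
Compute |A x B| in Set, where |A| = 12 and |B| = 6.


In Set, the product A x B is the Cartesian product.
By the universal property, |A x B| = |A| * |B|.
|A x B| = 12 * 6 = 72

72


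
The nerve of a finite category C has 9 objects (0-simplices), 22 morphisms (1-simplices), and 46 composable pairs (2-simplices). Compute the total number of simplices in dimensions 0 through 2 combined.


The 2-skeleton of the nerve N(C) consists of simplices in dimensions 0, 1, 2:
  |N(C)_0| = 9 (objects)
  |N(C)_1| = 22 (morphisms)
  |N(C)_2| = 46 (composable pairs)
Total = 9 + 22 + 46 = 77

77


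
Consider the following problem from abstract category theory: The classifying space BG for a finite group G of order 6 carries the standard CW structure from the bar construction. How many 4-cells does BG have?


In the bar-construction CW model of BG, the n-cells are indexed by
n-tuples [g_1|...|g_n] of non-identity elements of G (degenerate
simplices with some g_i = e do not contribute cells), so there are
(|G| - 1)^n n-cells.
For dim = 4 with |G| = 6:
cells = (6 - 1)^4 = 5^4 = 625

625


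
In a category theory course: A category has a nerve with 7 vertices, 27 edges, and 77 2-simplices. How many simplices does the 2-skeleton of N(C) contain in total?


The 2-skeleton of the nerve N(C) consists of simplices in dimensions 0, 1, 2:
  |N(C)_0| = 7 (objects)
  |N(C)_1| = 27 (morphisms)
  |N(C)_2| = 77 (composable pairs)
Total = 7 + 27 + 77 = 111

111


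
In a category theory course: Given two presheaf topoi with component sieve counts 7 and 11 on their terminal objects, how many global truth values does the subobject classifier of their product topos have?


In a product of presheaf topoi E_1 x E_2, the subobject classifier
is Omega = Omega_1 x Omega_2 (componentwise), so
|Omega(top)| = |Omega_1(top_1)| * |Omega_2(top_2)|.
= 7 * 11 = 77.

77


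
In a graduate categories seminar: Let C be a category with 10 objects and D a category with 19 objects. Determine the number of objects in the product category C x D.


The product category C x D has objects that are pairs (c, d).
Number of pairs = |Ob(C)| * |Ob(D)| = 10 * 19 = 190

190


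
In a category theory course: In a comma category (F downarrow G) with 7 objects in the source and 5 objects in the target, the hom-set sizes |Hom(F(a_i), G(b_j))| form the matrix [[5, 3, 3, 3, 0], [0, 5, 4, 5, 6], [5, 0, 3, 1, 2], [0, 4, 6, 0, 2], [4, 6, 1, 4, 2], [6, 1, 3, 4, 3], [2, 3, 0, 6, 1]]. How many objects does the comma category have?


Objects of (F downarrow G) are triples (a, b, h: F(a)->G(b)).
The count equals the sum of all entries in the hom-matrix.
sum(row 0) = 14
sum(row 1) = 20
sum(row 2) = 11
sum(row 3) = 12
sum(row 4) = 17
sum(row 5) = 17
sum(row 6) = 12
Grand total = 103

103


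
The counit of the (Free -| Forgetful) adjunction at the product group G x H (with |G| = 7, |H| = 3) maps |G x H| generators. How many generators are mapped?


The counit epsilon_K: F(U(K)) -> K of the Free-Forgetful adjunction
maps |K| generators of F(U(K)) into K. For K = G x H (the product group),
|G x H| = |G| * |H|.
Total generators mapped = 7 * 3 = 21.

21


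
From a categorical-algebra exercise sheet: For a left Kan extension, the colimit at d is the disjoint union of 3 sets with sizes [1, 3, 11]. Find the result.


Pointwise, the left Kan extension (Lan_F H)(d) is the colimit, indexed
by the comma category (F downarrow d), of H composed with the
projection (F downarrow d) -> C. Here that colimit is given
as a coproduct (disjoint union) of sets, so its cardinality is the
sum of the sizes of the summands.
Coproduct of sets with sizes: 1 + 3 + 11
= 15

15


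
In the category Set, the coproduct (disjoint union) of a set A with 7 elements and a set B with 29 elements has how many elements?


In Set, the coproduct A + B is the disjoint union.
|A + B| = |A| + |B| = 7 + 29 = 36

36


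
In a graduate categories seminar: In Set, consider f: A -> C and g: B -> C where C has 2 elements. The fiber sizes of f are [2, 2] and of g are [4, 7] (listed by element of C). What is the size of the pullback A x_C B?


The pullback A x_C B consists of pairs (a, b) with f(a) = g(b).
For each element c in C, the fiber product has |f^-1(c)| * |g^-1(c)| elements.
Summing over C: 2 * 4 + 2 * 7
= 8 + 14 = 22

22


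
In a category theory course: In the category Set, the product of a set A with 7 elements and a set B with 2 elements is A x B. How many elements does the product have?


In Set, the product A x B is the Cartesian product.
By the universal property, |A x B| = |A| * |B|.
|A x B| = 7 * 2 = 14

14


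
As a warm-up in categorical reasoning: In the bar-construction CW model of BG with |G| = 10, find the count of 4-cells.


In the bar-construction CW model of BG, the n-cells are indexed by
n-tuples [g_1|...|g_n] of non-identity elements of G (degenerate
simplices with some g_i = e do not contribute cells), so there are
(|G| - 1)^n n-cells.
For dim = 4 with |G| = 10:
cells = (10 - 1)^4 = 9^4 = 6561

6561


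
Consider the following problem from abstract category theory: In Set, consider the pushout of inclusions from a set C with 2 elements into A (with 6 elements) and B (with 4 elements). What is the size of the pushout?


The pushout A +_C B identifies the images of C in A and B.
|A +_C B| = |A| + |B| - |C| (for injections).
= 6 + 4 - 2 = 8

8


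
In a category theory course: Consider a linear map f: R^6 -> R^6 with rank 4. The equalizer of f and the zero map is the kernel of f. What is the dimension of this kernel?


The equalizer of f and the zero map is ker(f).
By the rank-nullity theorem: dim(ker(f)) = dim(domain) - rank(f).
dim(ker(f)) = 6 - 4 = 2

2


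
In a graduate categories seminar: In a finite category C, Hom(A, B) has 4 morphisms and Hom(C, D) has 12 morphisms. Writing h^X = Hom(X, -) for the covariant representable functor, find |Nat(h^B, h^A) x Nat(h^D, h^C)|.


By the Yoneda lemma, Nat(h^B, h^A) is isomorphic to Hom(A, B),
so |Nat(h^B, h^A)| = |Hom(A, B)| and |Nat(h^D, h^C)| = |Hom(C, D)|.
|Hom(A, B)| = 4, |Hom(C, D)| = 12.
|Nat(h^B, h^A) x Nat(h^D, h^C)| = 4 * 12 = 48

48


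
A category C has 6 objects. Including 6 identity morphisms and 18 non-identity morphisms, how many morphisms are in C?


Each object has an identity morphism, giving 6 identities.
Adding the 18 non-identity morphisms:
Total = 6 + 18 = 24

24


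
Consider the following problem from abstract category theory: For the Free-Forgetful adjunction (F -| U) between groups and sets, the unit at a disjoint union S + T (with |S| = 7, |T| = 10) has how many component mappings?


The unit eta_X: X -> U(F(X)) of the Free-Forgetful adjunction
maps each element of X to a generator of F(X). For X = S + T (disjoint
union in Set), |S + T| = |S| + |T|.
Total mappings = 7 + 10 = 17.

17


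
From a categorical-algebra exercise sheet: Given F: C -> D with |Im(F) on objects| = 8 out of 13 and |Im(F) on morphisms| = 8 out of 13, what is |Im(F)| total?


The image of F consists of distinct objects and distinct morphisms.
|Im(F)| on objects = 8
|Im(F)| on morphisms = 8
Total image cardinality = 8 + 8 = 16

16


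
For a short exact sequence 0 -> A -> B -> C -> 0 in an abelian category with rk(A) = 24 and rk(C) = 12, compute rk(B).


For a short exact sequence 0 -> A -> B -> C -> 0,
rank is additive: rank(B) = rank(A) + rank(C).
rank(B) = 24 + 12 = 36

36


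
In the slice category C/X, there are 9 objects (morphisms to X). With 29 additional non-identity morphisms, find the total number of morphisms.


In the slice category C/X, objects are morphisms to X.
Identity morphisms: 9 (one per object of C/X).
Non-identity morphisms: 29.
Total = 9 + 29 = 38

38


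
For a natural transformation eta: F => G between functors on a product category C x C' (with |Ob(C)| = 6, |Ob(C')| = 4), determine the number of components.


A natural transformation eta: F => G assigns one component morphism per
object of the domain category.
The domain is the product category C x C', so
|Ob(C x C')| = |Ob(C)| * |Ob(C')| = 6 * 4 = 24.
Therefore eta has 24 component morphisms.

24


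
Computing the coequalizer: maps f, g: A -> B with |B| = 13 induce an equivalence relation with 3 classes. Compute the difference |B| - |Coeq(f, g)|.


The coequalizer Coeq(f, g) = B / ~ has one element per equivalence class.
|B| = 13, |Coeq(f, g)| = 3.
|B| - |Coeq(f, g)| = 13 - 3 = 10.

10


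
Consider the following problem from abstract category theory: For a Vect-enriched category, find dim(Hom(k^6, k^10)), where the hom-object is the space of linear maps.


In Vect-enriched categories, Hom(k^n, k^m) is the space of m x n matrices.
dim(Hom(k^6, k^10)) = 10 * 6 = 60

60


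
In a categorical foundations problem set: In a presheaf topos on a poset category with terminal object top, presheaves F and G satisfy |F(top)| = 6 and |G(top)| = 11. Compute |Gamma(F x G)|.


Global sections of a presheaf on a poset with terminal top satisfy
Gamma(H) ~ H(top). Presheaves admit pointwise products, so
(F x G)(top) = F(top) x G(top) (Cartesian product).
|Gamma(F x G)| = |F(top)| * |G(top)| = 6 * 11 = 66.

66


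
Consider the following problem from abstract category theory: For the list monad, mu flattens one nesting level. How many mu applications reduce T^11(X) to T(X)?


Each application of mu: T^2 -> T removes one layer of nesting.
Starting at depth 11 (i.e., T^11(X)), we need to reach T(X).
Number of mu applications = 11 - 1 = 10

10


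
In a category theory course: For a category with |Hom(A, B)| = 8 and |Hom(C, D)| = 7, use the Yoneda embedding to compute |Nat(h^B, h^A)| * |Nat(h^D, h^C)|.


By the Yoneda lemma, Nat(h^B, h^A) is isomorphic to Hom(A, B),
so |Nat(h^B, h^A)| = |Hom(A, B)| and |Nat(h^D, h^C)| = |Hom(C, D)|.
|Hom(A, B)| = 8, |Hom(C, D)| = 7.
|Nat(h^B, h^A) x Nat(h^D, h^C)| = 8 * 7 = 56

56


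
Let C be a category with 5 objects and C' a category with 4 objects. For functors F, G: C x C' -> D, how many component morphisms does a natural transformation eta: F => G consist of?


A natural transformation eta: F => G assigns one component morphism per
object of the domain category.
The domain is the product category C x C', so
|Ob(C x C')| = |Ob(C)| * |Ob(C')| = 5 * 4 = 20.
Therefore eta has 20 component morphisms.

20


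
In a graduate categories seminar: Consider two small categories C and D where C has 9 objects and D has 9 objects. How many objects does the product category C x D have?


The product category C x D has objects that are pairs (c, d).
Number of pairs = |Ob(C)| * |Ob(D)| = 9 * 9 = 81

81


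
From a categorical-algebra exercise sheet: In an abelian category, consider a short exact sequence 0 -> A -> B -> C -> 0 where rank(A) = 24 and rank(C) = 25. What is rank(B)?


For a short exact sequence 0 -> A -> B -> C -> 0,
rank is additive: rank(B) = rank(A) + rank(C).
rank(B) = 24 + 25 = 49

49


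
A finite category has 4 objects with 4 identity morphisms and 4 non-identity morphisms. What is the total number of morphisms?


Each object has an identity morphism, giving 4 identities.
Adding the 4 non-identity morphisms:
Total = 4 + 4 = 8

8


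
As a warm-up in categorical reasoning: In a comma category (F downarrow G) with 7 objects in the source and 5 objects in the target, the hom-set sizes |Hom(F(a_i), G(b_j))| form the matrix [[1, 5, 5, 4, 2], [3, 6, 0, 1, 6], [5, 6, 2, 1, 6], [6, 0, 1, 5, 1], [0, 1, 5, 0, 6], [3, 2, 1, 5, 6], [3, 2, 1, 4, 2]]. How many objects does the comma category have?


Objects of (F downarrow G) are triples (a, b, h: F(a)->G(b)).
The count equals the sum of all entries in the hom-matrix.
sum(row 0) = 17
sum(row 1) = 16
sum(row 2) = 20
sum(row 3) = 13
sum(row 4) = 12
sum(row 5) = 17
sum(row 6) = 12
Grand total = 107

107


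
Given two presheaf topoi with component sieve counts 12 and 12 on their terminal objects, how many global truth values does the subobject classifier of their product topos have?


In a product of presheaf topoi E_1 x E_2, the subobject classifier
is Omega = Omega_1 x Omega_2 (componentwise), so
|Omega(top)| = |Omega_1(top_1)| * |Omega_2(top_2)|.
= 12 * 12 = 144.

144


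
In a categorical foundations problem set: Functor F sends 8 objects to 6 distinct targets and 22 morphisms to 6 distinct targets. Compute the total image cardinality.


The image of F consists of distinct objects and distinct morphisms.
|Im(F)| on objects = 6
|Im(F)| on morphisms = 6
Total image cardinality = 6 + 6 = 12

12


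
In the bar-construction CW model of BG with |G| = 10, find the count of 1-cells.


In the bar-construction CW model of BG, the n-cells are indexed by
n-tuples [g_1|...|g_n] of non-identity elements of G (degenerate
simplices with some g_i = e do not contribute cells), so there are
(|G| - 1)^n n-cells.
For dim = 1 with |G| = 10:
cells = (10 - 1)^1 = 9^1 = 9

9


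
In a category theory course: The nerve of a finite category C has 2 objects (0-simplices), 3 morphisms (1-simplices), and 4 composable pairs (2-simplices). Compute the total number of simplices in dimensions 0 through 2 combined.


The 2-skeleton of the nerve N(C) consists of simplices in dimensions 0, 1, 2:
  |N(C)_0| = 2 (objects)
  |N(C)_1| = 3 (morphisms)
  |N(C)_2| = 4 (composable pairs)
Total = 2 + 3 + 4 = 9

9


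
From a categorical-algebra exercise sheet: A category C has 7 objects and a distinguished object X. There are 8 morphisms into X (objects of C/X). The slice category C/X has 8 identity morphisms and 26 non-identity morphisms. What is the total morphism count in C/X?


In the slice category C/X, objects are morphisms to X.
Identity morphisms: 8 (one per object of C/X).
Non-identity morphisms: 26.
Total = 8 + 26 = 34

34


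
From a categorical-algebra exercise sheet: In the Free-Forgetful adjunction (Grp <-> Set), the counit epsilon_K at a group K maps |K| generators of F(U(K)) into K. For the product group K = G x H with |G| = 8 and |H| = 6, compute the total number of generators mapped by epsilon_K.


The counit epsilon_K: F(U(K)) -> K of the Free-Forgetful adjunction
maps |K| generators of F(U(K)) into K. For K = G x H (the product group),
|G x H| = |G| * |H|.
Total generators mapped = 8 * 6 = 48.

48


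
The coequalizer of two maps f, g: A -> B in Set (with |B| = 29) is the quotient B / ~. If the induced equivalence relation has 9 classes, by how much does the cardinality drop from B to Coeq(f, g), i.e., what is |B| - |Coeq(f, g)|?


The coequalizer Coeq(f, g) = B / ~ has one element per equivalence class.
|B| = 29, |Coeq(f, g)| = 9.
|B| - |Coeq(f, g)| = 29 - 9 = 20.

20


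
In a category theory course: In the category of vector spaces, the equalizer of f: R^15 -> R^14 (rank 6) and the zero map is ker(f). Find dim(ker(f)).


The equalizer of f and the zero map is ker(f).
By the rank-nullity theorem: dim(ker(f)) = dim(domain) - rank(f).
dim(ker(f)) = 15 - 6 = 9

9


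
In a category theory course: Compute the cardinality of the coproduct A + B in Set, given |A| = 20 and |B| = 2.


In Set, the coproduct A + B is the disjoint union.
|A + B| = |A| + |B| = 20 + 2 = 22

22


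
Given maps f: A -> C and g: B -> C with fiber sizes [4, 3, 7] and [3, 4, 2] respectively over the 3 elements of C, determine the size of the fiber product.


The pullback A x_C B consists of pairs (a, b) with f(a) = g(b).
For each element c in C, the fiber product has |f^-1(c)| * |g^-1(c)| elements.
Summing over C: 4 * 3 + 3 * 4 + 7 * 2
= 12 + 12 + 14 = 38

38


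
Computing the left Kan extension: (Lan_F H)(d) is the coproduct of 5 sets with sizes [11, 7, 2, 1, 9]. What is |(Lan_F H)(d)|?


Pointwise, the left Kan extension (Lan_F H)(d) is the colimit, indexed
by the comma category (F downarrow d), of H composed with the
projection (F downarrow d) -> C. Here that colimit is given
as a coproduct (disjoint union) of sets, so its cardinality is the
sum of the sizes of the summands.
Coproduct of sets with sizes: 11 + 7 + 2 + 1 + 9
= 30

30


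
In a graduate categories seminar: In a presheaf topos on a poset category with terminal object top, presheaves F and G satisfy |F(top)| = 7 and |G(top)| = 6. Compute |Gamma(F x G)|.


Global sections of a presheaf on a poset with terminal top satisfy
Gamma(H) ~ H(top). Presheaves admit pointwise products, so
(F x G)(top) = F(top) x G(top) (Cartesian product).
|Gamma(F x G)| = |F(top)| * |G(top)| = 7 * 6 = 42.

42


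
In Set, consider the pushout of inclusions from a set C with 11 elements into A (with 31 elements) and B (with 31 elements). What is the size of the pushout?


The pushout A +_C B identifies the images of C in A and B.
|A +_C B| = |A| + |B| - |C| (for injections).
= 31 + 31 - 11 = 51

51


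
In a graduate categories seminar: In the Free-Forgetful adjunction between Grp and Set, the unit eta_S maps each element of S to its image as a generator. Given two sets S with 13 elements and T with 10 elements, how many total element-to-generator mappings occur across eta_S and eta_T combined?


The unit eta_X: X -> U(F(X)) of the Free-Forgetful adjunction
maps each element of X to a generator of F(X). For X = S + T (disjoint
union in Set), |S + T| = |S| + |T|.
Total mappings = 13 + 10 = 23.

23


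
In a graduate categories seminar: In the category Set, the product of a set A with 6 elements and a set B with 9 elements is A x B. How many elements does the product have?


In Set, the product A x B is the Cartesian product.
By the universal property, |A x B| = |A| * |B|.
|A x B| = 6 * 9 = 54

54


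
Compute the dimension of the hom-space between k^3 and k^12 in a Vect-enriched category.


In Vect-enriched categories, Hom(k^n, k^m) is the space of m x n matrices.
dim(Hom(k^3, k^12)) = 12 * 3 = 36

36


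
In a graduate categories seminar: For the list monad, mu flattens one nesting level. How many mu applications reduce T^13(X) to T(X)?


Each application of mu: T^2 -> T removes one layer of nesting.
Starting at depth 13 (i.e., T^13(X)), we need to reach T(X).
Number of mu applications = 13 - 1 = 12

12


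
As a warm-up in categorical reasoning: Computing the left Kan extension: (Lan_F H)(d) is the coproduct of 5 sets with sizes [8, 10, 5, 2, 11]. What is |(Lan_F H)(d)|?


Pointwise, the left Kan extension (Lan_F H)(d) is the colimit, indexed
by the comma category (F downarrow d), of H composed with the
projection (F downarrow d) -> C. Here that colimit is given
as a coproduct (disjoint union) of sets, so its cardinality is the
sum of the sizes of the summands.
Coproduct of sets with sizes: 8 + 10 + 5 + 2 + 11
= 36

36


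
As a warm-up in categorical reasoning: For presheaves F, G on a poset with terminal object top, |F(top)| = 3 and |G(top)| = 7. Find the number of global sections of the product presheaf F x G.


Global sections of a presheaf on a poset with terminal top satisfy
Gamma(H) ~ H(top). Presheaves admit pointwise products, so
(F x G)(top) = F(top) x G(top) (Cartesian product).
|Gamma(F x G)| = |F(top)| * |G(top)| = 3 * 7 = 21.

21


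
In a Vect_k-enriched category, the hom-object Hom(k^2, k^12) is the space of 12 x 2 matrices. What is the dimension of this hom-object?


In Vect-enriched categories, Hom(k^n, k^m) is the space of m x n matrices.
dim(Hom(k^2, k^12)) = 12 * 2 = 24

24


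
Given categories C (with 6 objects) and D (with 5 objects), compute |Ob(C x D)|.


The product category C x D has objects that are pairs (c, d).
Number of pairs = |Ob(C)| * |Ob(D)| = 6 * 5 = 30

30


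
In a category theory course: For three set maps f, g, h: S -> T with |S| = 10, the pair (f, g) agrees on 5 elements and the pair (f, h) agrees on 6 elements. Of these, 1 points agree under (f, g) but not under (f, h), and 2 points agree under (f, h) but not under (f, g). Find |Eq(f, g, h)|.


Eq(f, g, h) is the triple-agreement set: points in S where all three
maps take the same value. Using inclusion-exclusion on the pairwise data:
Pair (f, g) agrees on 5 points; pair (f, h) on 6 points.
Points agreeing under (f, g) but not (f, h) = 1; under (f, h) but not (f, g) = 2.
Triple-agreement = agreement-in-(f, g) minus points that agree under (f, g) but not (f, h):
|Eq(f, g, h)| = 5 - 1 = 4
(cross-check via (f, h): 6 - 2 = 4.)

4


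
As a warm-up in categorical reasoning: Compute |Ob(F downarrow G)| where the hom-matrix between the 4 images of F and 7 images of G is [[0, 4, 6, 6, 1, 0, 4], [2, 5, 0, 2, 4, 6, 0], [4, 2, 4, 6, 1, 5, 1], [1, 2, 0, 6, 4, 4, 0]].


Objects of (F downarrow G) are triples (a, b, h: F(a)->G(b)).
The count equals the sum of all entries in the hom-matrix.
sum(row 0) = 21
sum(row 1) = 19
sum(row 2) = 23
sum(row 3) = 17
Grand total = 80

80


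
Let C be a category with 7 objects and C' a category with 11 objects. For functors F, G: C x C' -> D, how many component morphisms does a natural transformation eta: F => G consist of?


A natural transformation eta: F => G assigns one component morphism per
object of the domain category.
The domain is the product category C x C', so
|Ob(C x C')| = |Ob(C)| * |Ob(C')| = 7 * 11 = 77.
Therefore eta has 77 component morphisms.

77


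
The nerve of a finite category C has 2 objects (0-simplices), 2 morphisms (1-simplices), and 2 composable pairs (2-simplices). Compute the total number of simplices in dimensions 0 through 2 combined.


The 2-skeleton of the nerve N(C) consists of simplices in dimensions 0, 1, 2:
  |N(C)_0| = 2 (objects)
  |N(C)_1| = 2 (morphisms)
  |N(C)_2| = 2 (composable pairs)
Total = 2 + 2 + 2 = 6

6


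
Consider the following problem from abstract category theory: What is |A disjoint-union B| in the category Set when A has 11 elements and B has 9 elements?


In Set, the coproduct A + B is the disjoint union.
|A + B| = |A| + |B| = 11 + 9 = 20

20


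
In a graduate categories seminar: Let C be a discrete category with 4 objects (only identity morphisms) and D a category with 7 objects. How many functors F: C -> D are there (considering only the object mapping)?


A functor from a discrete category C to D is determined by
where each object maps. Each of the 4 objects of C can map
to any of the 7 objects of D independently.
Number of functors = 7^4 = 2401

2401


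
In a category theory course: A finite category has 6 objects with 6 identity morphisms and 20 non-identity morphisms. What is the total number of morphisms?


Each object has an identity morphism, giving 6 identities.
Adding the 20 non-identity morphisms:
Total = 6 + 20 = 26

26


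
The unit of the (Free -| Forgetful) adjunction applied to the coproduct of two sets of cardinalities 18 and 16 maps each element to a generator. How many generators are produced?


The unit eta_X: X -> U(F(X)) of the Free-Forgetful adjunction
maps each element of X to a generator of F(X). For X = S + T (disjoint
union in Set), |S + T| = |S| + |T|.
Total mappings = 18 + 16 = 34.

34


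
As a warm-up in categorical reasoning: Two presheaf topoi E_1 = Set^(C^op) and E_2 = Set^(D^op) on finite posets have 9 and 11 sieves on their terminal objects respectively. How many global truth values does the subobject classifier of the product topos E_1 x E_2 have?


In a product of presheaf topoi E_1 x E_2, the subobject classifier
is Omega = Omega_1 x Omega_2 (componentwise), so
|Omega(top)| = |Omega_1(top_1)| * |Omega_2(top_2)|.
= 9 * 11 = 99.

99


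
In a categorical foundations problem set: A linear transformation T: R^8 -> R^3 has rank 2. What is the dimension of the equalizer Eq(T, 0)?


The equalizer of f and the zero map is ker(f).
By the rank-nullity theorem: dim(ker(f)) = dim(domain) - rank(f).
dim(ker(f)) = 8 - 2 = 6

6


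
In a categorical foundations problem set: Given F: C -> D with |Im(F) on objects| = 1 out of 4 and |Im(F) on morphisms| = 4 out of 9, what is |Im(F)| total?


The image of F consists of distinct objects and distinct morphisms.
|Im(F)| on objects = 1
|Im(F)| on morphisms = 4
Total image cardinality = 1 + 4 = 5

5


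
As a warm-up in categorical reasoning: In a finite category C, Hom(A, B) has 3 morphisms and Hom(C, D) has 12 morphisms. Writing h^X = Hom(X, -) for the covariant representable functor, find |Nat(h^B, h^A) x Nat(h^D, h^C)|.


By the Yoneda lemma, Nat(h^B, h^A) is isomorphic to Hom(A, B),
so |Nat(h^B, h^A)| = |Hom(A, B)| and |Nat(h^D, h^C)| = |Hom(C, D)|.
|Hom(A, B)| = 3, |Hom(C, D)| = 12.
|Nat(h^B, h^A) x Nat(h^D, h^C)| = 3 * 12 = 36

36


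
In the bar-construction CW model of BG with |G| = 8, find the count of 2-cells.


In the bar-construction CW model of BG, the n-cells are indexed by
n-tuples [g_1|...|g_n] of non-identity elements of G (degenerate
simplices with some g_i = e do not contribute cells), so there are
(|G| - 1)^n n-cells.
For dim = 2 with |G| = 8:
cells = (8 - 1)^2 = 7^2 = 49

49


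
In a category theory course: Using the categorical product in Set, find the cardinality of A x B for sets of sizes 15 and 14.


In Set, the product A x B is the Cartesian product.
By the universal property, |A x B| = |A| * |B|.
|A x B| = 15 * 14 = 210

210


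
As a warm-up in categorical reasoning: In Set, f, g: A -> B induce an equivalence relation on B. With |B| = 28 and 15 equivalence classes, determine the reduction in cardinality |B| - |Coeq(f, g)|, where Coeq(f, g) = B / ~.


The coequalizer Coeq(f, g) = B / ~ has one element per equivalence class.
|B| = 28, |Coeq(f, g)| = 15.
|B| - |Coeq(f, g)| = 28 - 15 = 13.

13


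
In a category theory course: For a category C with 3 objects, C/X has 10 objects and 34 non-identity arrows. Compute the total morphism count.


In the slice category C/X, objects are morphisms to X.
Identity morphisms: 10 (one per object of C/X).
Non-identity morphisms: 34.
Total = 10 + 34 = 44

44


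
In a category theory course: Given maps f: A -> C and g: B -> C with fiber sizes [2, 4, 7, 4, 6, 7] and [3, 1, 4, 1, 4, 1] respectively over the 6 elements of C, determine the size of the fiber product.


The pullback A x_C B consists of pairs (a, b) with f(a) = g(b).
For each element c in C, the fiber product has |f^-1(c)| * |g^-1(c)| elements.
Summing over C: 2 * 3 + 4 * 1 + 7 * 4 + 4 * 1 + 6 * 4 + 7 * 1
= 6 + 4 + 28 + 4 + 24 + 7 = 73

73


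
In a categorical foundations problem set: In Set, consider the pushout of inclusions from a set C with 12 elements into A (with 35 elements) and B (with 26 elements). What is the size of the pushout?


The pushout A +_C B identifies the images of C in A and B.
|A +_C B| = |A| + |B| - |C| (for injections).
= 35 + 26 - 12 = 49

49


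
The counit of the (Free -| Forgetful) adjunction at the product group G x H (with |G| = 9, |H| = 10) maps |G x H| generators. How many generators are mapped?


The counit epsilon_K: F(U(K)) -> K of the Free-Forgetful adjunction
maps |K| generators of F(U(K)) into K. For K = G x H (the product group),
|G x H| = |G| * |H|.
Total generators mapped = 9 * 10 = 90.

90


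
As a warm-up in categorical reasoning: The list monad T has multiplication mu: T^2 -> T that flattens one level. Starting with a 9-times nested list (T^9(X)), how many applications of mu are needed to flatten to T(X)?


Each application of mu: T^2 -> T removes one layer of nesting.
Starting at depth 9 (i.e., T^9(X)), we need to reach T(X).
Number of mu applications = 9 - 1 = 8

8


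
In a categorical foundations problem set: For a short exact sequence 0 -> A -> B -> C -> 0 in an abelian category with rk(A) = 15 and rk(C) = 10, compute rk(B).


For a short exact sequence 0 -> A -> B -> C -> 0,
rank is additive: rank(B) = rank(A) + rank(C).
rank(B) = 15 + 10 = 25

25


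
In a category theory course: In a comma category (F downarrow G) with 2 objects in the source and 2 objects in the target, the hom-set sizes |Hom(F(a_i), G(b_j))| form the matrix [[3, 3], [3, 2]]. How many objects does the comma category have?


Objects of (F downarrow G) are triples (a, b, h: F(a)->G(b)).
The count equals the sum of all entries in the hom-matrix.
sum(row 0) = 6
sum(row 1) = 5
Grand total = 11

11


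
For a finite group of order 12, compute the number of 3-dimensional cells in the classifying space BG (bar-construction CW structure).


In the bar-construction CW model of BG, the n-cells are indexed by
n-tuples [g_1|...|g_n] of non-identity elements of G (degenerate
simplices with some g_i = e do not contribute cells), so there are
(|G| - 1)^n n-cells.
For dim = 3 with |G| = 12:
cells = (12 - 1)^3 = 11^3 = 1331

1331


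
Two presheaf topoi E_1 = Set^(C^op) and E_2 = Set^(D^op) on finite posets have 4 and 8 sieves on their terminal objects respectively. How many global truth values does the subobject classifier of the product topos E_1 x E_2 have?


In a product of presheaf topoi E_1 x E_2, the subobject classifier
is Omega = Omega_1 x Omega_2 (componentwise), so
|Omega(top)| = |Omega_1(top_1)| * |Omega_2(top_2)|.
= 4 * 8 = 32.

32


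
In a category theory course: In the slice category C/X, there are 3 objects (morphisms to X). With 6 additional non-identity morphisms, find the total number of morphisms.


In the slice category C/X, objects are morphisms to X.
Identity morphisms: 3 (one per object of C/X).
Non-identity morphisms: 6.
Total = 3 + 6 = 9

9


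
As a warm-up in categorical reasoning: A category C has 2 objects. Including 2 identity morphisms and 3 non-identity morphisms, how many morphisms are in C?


Each object has an identity morphism, giving 2 identities.
Adding the 3 non-identity morphisms:
Total = 2 + 3 = 5

5


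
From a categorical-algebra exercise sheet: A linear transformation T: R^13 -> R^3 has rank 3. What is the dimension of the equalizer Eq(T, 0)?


The equalizer of f and the zero map is ker(f).
By the rank-nullity theorem: dim(ker(f)) = dim(domain) - rank(f).
dim(ker(f)) = 13 - 3 = 10

10


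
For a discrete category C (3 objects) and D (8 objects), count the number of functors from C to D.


A functor from a discrete category C to D is determined by
where each object maps. Each of the 3 objects of C can map
to any of the 8 objects of D independently.
Number of functors = 8^3 = 512

512


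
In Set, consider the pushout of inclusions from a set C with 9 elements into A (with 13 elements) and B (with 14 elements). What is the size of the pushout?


The pushout A +_C B identifies the images of C in A and B.
|A +_C B| = |A| + |B| - |C| (for injections).
= 13 + 14 - 9 = 18

18


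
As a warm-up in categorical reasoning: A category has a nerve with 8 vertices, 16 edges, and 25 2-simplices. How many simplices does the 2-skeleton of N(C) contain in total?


The 2-skeleton of the nerve N(C) consists of simplices in dimensions 0, 1, 2:
  |N(C)_0| = 8 (objects)
  |N(C)_1| = 16 (morphisms)
  |N(C)_2| = 25 (composable pairs)
Total = 8 + 16 + 25 = 49

49


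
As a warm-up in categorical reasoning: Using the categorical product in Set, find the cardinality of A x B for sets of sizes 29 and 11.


In Set, the product A x B is the Cartesian product.
By the universal property, |A x B| = |A| * |B|.
|A x B| = 29 * 11 = 319

319


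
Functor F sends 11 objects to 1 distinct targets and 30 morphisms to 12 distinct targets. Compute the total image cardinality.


The image of F consists of distinct objects and distinct morphisms.
|Im(F)| on objects = 1
|Im(F)| on morphisms = 12
Total image cardinality = 1 + 12 = 13

13


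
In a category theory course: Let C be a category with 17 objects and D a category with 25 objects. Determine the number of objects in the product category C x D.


The product category C x D has objects that are pairs (c, d).
Number of pairs = |Ob(C)| * |Ob(D)| = 17 * 25 = 425

425


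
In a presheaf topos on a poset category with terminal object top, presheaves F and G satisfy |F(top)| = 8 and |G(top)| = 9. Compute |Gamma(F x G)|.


Global sections of a presheaf on a poset with terminal top satisfy
Gamma(H) ~ H(top). Presheaves admit pointwise products, so
(F x G)(top) = F(top) x G(top) (Cartesian product).
|Gamma(F x G)| = |F(top)| * |G(top)| = 8 * 9 = 72.

72


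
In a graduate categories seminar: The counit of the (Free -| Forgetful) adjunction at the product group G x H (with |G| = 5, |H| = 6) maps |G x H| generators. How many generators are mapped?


The counit epsilon_K: F(U(K)) -> K of the Free-Forgetful adjunction
maps |K| generators of F(U(K)) into K. For K = G x H (the product group),
|G x H| = |G| * |H|.
Total generators mapped = 5 * 6 = 30.

30
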